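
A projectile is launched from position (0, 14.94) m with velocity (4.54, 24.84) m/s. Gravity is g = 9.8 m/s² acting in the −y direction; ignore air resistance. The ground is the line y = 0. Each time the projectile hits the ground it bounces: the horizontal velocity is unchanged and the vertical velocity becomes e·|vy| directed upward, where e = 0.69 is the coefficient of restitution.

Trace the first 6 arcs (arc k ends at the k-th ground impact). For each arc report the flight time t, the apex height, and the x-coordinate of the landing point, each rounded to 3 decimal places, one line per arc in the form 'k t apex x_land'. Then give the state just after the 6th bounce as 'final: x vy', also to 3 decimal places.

1 5.613 46.421 25.481
2 4.248 22.101 44.765
3 2.931 10.522 58.071
4 2.022 5.010 67.252
5 1.395 2.385 73.587
6 0.963 1.136 77.958
final: 77.958 3.255

Arc 1: start y=14.940, vy=24.840 → t=5.613, apex=46.421, x_land=25.481, impact vy=-30.164
  bounce: vy ← 0.69·30.164 = 20.813
Arc 2: start y=0.000, vy=20.813 → t=4.248, apex=22.101, x_land=44.765, impact vy=-20.813
  bounce: vy ← 0.69·20.813 = 14.361
Arc 3: start y=0.000, vy=14.361 → t=2.931, apex=10.522, x_land=58.071, impact vy=-14.361
  bounce: vy ← 0.69·14.361 = 9.909
Arc 4: start y=0.000, vy=9.909 → t=2.022, apex=5.010, x_land=67.252, impact vy=-9.909
  bounce: vy ← 0.69·9.909 = 6.837
Arc 5: start y=0.000, vy=6.837 → t=1.395, apex=2.385, x_land=73.587, impact vy=-6.837
  bounce: vy ← 0.69·6.837 = 4.718
Arc 6: start y=0.000, vy=4.718 → t=0.963, apex=1.136, x_land=77.958, impact vy=-4.718
  bounce: vy ← 0.69·4.718 = 3.255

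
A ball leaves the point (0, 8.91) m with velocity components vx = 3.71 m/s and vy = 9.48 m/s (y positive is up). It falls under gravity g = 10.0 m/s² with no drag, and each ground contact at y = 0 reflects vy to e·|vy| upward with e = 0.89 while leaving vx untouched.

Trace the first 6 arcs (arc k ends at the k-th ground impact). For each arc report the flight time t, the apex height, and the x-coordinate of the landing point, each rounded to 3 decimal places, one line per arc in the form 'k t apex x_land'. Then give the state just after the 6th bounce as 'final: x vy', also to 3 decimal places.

1 2.585 13.404 9.591
2 2.914 10.617 20.404
3 2.594 8.410 30.027
4 2.308 6.661 38.591
5 2.055 5.276 46.213
6 1.829 4.179 52.997
final: 52.997 8.137

Arc 1: start y=8.910, vy=9.480 → t=2.585, apex=13.404, x_land=9.591, impact vy=-16.373
  bounce: vy ← 0.89·16.373 = 14.572
Arc 2: start y=0.000, vy=14.572 → t=2.914, apex=10.617, x_land=20.404, impact vy=-14.572
  bounce: vy ← 0.89·14.572 = 12.969
Arc 3: start y=0.000, vy=12.969 → t=2.594, apex=8.410, x_land=30.027, impact vy=-12.969
  bounce: vy ← 0.89·12.969 = 11.542
Arc 4: start y=0.000, vy=11.542 → t=2.308, apex=6.661, x_land=38.591, impact vy=-11.542
  bounce: vy ← 0.89·11.542 = 10.273
Arc 5: start y=0.000, vy=10.273 → t=2.055, apex=5.276, x_land=46.213, impact vy=-10.273
  bounce: vy ← 0.89·10.273 = 9.143
Arc 6: start y=0.000, vy=9.143 → t=1.829, apex=4.179, x_land=52.997, impact vy=-9.143
  bounce: vy ← 0.89·9.143 = 8.137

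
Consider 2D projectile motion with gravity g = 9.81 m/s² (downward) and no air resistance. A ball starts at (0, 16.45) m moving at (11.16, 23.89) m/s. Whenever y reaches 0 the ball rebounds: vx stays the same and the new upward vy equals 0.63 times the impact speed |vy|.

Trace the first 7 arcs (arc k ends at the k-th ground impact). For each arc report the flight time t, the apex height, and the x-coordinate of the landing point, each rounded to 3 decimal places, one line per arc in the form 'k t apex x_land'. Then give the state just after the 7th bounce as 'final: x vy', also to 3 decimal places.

1 5.482 45.539 61.182
2 3.839 18.075 104.028
3 2.419 7.174 131.021
4 1.524 2.847 148.026
5 0.960 1.130 158.740
6 0.605 0.449 165.489
7 0.381 0.178 169.742
final: 169.742 1.177

Arc 1: start y=16.450, vy=23.890 → t=5.482, apex=45.539, x_land=61.182, impact vy=-29.891
  bounce: vy ← 0.63·29.891 = 18.831
Arc 2: start y=0.000, vy=18.831 → t=3.839, apex=18.075, x_land=104.028, impact vy=-18.831
  bounce: vy ← 0.63·18.831 = 11.864
Arc 3: start y=0.000, vy=11.864 → t=2.419, apex=7.174, x_land=131.021, impact vy=-11.864
  bounce: vy ← 0.63·11.864 = 7.474
Arc 4: start y=0.000, vy=7.474 → t=1.524, apex=2.847, x_land=148.026, impact vy=-7.474
  bounce: vy ← 0.63·7.474 = 4.709
Arc 5: start y=0.000, vy=4.709 → t=0.960, apex=1.130, x_land=158.740, impact vy=-4.709
  bounce: vy ← 0.63·4.709 = 2.967
Arc 6: start y=0.000, vy=2.967 → t=0.605, apex=0.449, x_land=165.489, impact vy=-2.967
  bounce: vy ← 0.63·2.967 = 1.869
Arc 7: start y=0.000, vy=1.869 → t=0.381, apex=0.178, x_land=169.742, impact vy=-1.869
  bounce: vy ← 0.63·1.869 = 1.177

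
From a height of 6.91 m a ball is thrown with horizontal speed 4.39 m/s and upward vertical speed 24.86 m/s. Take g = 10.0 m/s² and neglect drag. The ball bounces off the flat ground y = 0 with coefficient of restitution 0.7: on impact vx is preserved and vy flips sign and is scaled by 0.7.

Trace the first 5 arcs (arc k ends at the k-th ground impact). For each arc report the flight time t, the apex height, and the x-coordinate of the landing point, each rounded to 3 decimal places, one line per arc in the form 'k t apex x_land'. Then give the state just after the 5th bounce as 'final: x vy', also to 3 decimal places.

Arc 1: start y=6.910, vy=24.860 → t=5.236, apex=37.811, x_land=22.986, impact vy=-27.499
  bounce: vy ← 0.7·27.499 = 19.250
Arc 2: start y=0.000, vy=19.250 → t=3.850, apex=18.527, x_land=39.887, impact vy=-19.250
  bounce: vy ← 0.7·19.250 = 13.475
Arc 3: start y=0.000, vy=13.475 → t=2.695, apex=9.078, x_land=51.718, impact vy=-13.475
  bounce: vy ← 0.7·13.475 = 9.432
Arc 4: start y=0.000, vy=9.432 → t=1.886, apex=4.448, x_land=59.999, impact vy=-9.432
  bounce: vy ← 0.7·9.432 = 6.603
Arc 5: start y=0.000, vy=6.603 → t=1.321, apex=2.180, x_land=65.796, impact vy=-6.603
  bounce: vy ← 0.7·6.603 = 4.622

1 5.236 37.811 22.986
2 3.850 18.527 39.887
3 2.695 9.078 51.718
4 1.886 4.448 59.999
5 1.321 2.180 65.796
final: 65.796 4.622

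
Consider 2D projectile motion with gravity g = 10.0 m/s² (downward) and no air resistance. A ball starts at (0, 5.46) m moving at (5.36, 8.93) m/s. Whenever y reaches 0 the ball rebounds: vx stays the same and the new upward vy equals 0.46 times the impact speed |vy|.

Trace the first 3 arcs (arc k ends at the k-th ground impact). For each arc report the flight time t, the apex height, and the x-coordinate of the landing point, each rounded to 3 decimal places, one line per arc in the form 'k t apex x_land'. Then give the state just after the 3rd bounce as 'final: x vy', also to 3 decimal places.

Arc 1: start y=5.460, vy=8.930 → t=2.268, apex=9.447, x_land=12.154, impact vy=-13.746
  bounce: vy ← 0.46·13.746 = 6.323
Arc 2: start y=0.000, vy=6.323 → t=1.265, apex=1.999, x_land=18.932, impact vy=-6.323
  bounce: vy ← 0.46·6.323 = 2.909
Arc 3: start y=0.000, vy=2.909 → t=0.582, apex=0.423, x_land=22.050, impact vy=-2.909
  bounce: vy ← 0.46·2.909 = 1.338

1 2.268 9.447 12.154
2 1.265 1.999 18.932
3 0.582 0.423 22.050
final: 22.050 1.338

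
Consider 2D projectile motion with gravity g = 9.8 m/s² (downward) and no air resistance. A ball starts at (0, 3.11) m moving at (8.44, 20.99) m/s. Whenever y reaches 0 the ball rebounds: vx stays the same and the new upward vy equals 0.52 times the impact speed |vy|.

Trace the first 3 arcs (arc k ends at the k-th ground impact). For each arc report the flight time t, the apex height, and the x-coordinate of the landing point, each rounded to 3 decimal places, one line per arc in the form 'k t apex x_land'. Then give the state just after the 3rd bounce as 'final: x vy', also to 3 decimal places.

Arc 1: start y=3.110, vy=20.990 → t=4.427, apex=25.589, x_land=37.364, impact vy=-22.395
  bounce: vy ← 0.52·22.395 = 11.645
Arc 2: start y=0.000, vy=11.645 → t=2.377, apex=6.919, x_land=57.423, impact vy=-11.645
  bounce: vy ← 0.52·11.645 = 6.056
Arc 3: start y=0.000, vy=6.056 → t=1.236, apex=1.871, x_land=67.853, impact vy=-6.056
  bounce: vy ← 0.52·6.056 = 3.149

1 4.427 25.589 37.364
2 2.377 6.919 57.423
3 1.236 1.871 67.853
final: 67.853 3.149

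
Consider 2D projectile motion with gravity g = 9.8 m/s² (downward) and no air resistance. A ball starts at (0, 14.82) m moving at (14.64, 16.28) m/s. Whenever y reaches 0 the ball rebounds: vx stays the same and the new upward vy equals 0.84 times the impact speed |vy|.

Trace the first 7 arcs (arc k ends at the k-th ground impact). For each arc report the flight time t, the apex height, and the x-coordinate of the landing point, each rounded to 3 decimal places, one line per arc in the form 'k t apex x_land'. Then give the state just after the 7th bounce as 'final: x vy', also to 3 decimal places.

Arc 1: start y=14.820, vy=16.280 → t=4.066, apex=28.342, x_land=59.530, impact vy=-23.569
  bounce: vy ← 0.84·23.569 = 19.798
Arc 2: start y=0.000, vy=19.798 → t=4.040, apex=19.998, x_land=118.682, impact vy=-19.798
  bounce: vy ← 0.84·19.798 = 16.630
Arc 3: start y=0.000, vy=16.630 → t=3.394, apex=14.111, x_land=168.370, impact vy=-16.630
  bounce: vy ← 0.84·16.630 = 13.970
Arc 4: start y=0.000, vy=13.970 → t=2.851, apex=9.957, x_land=210.108, impact vy=-13.970
  bounce: vy ← 0.84·13.970 = 11.734
Arc 5: start y=0.000, vy=11.734 → t=2.395, apex=7.025, x_land=245.167, impact vy=-11.734
  bounce: vy ← 0.84·11.734 = 9.857
Arc 6: start y=0.000, vy=9.857 → t=2.012, apex=4.957, x_land=274.617, impact vy=-9.857
  bounce: vy ← 0.84·9.857 = 8.280
Arc 7: start y=0.000, vy=8.280 → t=1.690, apex=3.498, x_land=299.356, impact vy=-8.280
  bounce: vy ← 0.84·8.280 = 6.955

1 4.066 28.342 59.530
2 4.040 19.998 118.682
3 3.394 14.111 168.370
4 2.851 9.957 210.108
5 2.395 7.025 245.167
6 2.012 4.957 274.617
7 1.690 3.498 299.356
final: 299.356 6.955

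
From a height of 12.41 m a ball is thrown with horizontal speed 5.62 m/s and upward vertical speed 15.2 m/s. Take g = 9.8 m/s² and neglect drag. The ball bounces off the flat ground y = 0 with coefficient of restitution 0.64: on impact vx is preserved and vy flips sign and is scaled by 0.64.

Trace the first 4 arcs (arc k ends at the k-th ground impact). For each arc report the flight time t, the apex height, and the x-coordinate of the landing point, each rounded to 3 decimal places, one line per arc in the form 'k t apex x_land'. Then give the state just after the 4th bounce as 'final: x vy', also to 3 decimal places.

1 3.773 24.198 21.206
2 2.844 9.911 37.192
3 1.820 4.060 47.422
4 1.165 1.663 53.970
final: 53.970 3.654

Arc 1: start y=12.410, vy=15.200 → t=3.773, apex=24.198, x_land=21.206, impact vy=-21.778
  bounce: vy ← 0.64·21.778 = 13.938
Arc 2: start y=0.000, vy=13.938 → t=2.844, apex=9.911, x_land=37.192, impact vy=-13.938
  bounce: vy ← 0.64·13.938 = 8.920
Arc 3: start y=0.000, vy=8.920 → t=1.820, apex=4.060, x_land=47.422, impact vy=-8.920
  bounce: vy ← 0.64·8.920 = 5.709
Arc 4: start y=0.000, vy=5.709 → t=1.165, apex=1.663, x_land=53.970, impact vy=-5.709
  bounce: vy ← 0.64·5.709 = 3.654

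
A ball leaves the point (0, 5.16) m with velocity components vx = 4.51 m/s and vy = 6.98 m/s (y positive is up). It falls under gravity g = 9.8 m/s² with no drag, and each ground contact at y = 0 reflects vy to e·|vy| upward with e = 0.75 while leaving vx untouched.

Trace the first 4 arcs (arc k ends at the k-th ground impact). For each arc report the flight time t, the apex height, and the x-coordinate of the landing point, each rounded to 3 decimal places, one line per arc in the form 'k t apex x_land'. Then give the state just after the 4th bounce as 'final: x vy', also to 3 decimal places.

1 1.961 7.646 8.846
2 1.874 4.301 17.296
3 1.405 2.419 23.634
4 1.054 1.361 28.387
final: 28.387 3.873

Arc 1: start y=5.160, vy=6.980 → t=1.961, apex=7.646, x_land=8.846, impact vy=-12.242
  bounce: vy ← 0.75·12.242 = 9.181
Arc 2: start y=0.000, vy=9.181 → t=1.874, apex=4.301, x_land=17.296, impact vy=-9.181
  bounce: vy ← 0.75·9.181 = 6.886
Arc 3: start y=0.000, vy=6.886 → t=1.405, apex=2.419, x_land=23.634, impact vy=-6.886
  bounce: vy ← 0.75·6.886 = 5.164
Arc 4: start y=0.000, vy=5.164 → t=1.054, apex=1.361, x_land=28.387, impact vy=-5.164
  bounce: vy ← 0.75·5.164 = 3.873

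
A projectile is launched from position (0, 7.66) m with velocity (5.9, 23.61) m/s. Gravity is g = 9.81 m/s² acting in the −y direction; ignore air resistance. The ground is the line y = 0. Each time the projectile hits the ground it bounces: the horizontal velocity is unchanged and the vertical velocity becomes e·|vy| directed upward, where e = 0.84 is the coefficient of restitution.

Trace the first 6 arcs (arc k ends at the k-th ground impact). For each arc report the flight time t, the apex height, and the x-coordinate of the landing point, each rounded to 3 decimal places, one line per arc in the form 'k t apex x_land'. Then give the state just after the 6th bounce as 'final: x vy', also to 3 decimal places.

1 5.119 36.071 30.199
2 4.556 25.452 57.079
3 3.827 17.959 79.658
4 3.215 12.672 98.624
5 2.700 8.941 114.556
6 2.268 6.309 127.939
final: 127.939 9.346

Arc 1: start y=7.660, vy=23.610 → t=5.119, apex=36.071, x_land=30.199, impact vy=-26.603
  bounce: vy ← 0.84·26.603 = 22.347
Arc 2: start y=0.000, vy=22.347 → t=4.556, apex=25.452, x_land=57.079, impact vy=-22.347
  bounce: vy ← 0.84·22.347 = 18.771
Arc 3: start y=0.000, vy=18.771 → t=3.827, apex=17.959, x_land=79.658, impact vy=-18.771
  bounce: vy ← 0.84·18.771 = 15.768
Arc 4: start y=0.000, vy=15.768 → t=3.215, apex=12.672, x_land=98.624, impact vy=-15.768
  bounce: vy ← 0.84·15.768 = 13.245
Arc 5: start y=0.000, vy=13.245 → t=2.700, apex=8.941, x_land=114.556, impact vy=-13.245
  bounce: vy ← 0.84·13.245 = 11.126
Arc 6: start y=0.000, vy=11.126 → t=2.268, apex=6.309, x_land=127.939, impact vy=-11.126
  bounce: vy ← 0.84·11.126 = 9.346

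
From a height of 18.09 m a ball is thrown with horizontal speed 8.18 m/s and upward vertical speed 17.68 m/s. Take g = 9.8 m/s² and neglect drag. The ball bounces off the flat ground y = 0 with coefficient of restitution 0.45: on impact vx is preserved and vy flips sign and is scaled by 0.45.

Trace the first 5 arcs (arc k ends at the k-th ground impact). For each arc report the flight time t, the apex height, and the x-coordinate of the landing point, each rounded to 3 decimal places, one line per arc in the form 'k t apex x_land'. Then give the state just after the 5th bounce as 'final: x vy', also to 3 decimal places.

1 4.440 34.038 36.317
2 2.372 6.893 55.720
3 1.067 1.396 64.452
4 0.480 0.283 68.381
5 0.216 0.057 70.149
final: 70.149 0.477

Arc 1: start y=18.090, vy=17.680 → t=4.440, apex=34.038, x_land=36.317, impact vy=-25.829
  bounce: vy ← 0.45·25.829 = 11.623
Arc 2: start y=0.000, vy=11.623 → t=2.372, apex=6.893, x_land=55.720, impact vy=-11.623
  bounce: vy ← 0.45·11.623 = 5.230
Arc 3: start y=0.000, vy=5.230 → t=1.067, apex=1.396, x_land=64.452, impact vy=-5.230
  bounce: vy ← 0.45·5.230 = 2.354
Arc 4: start y=0.000, vy=2.354 → t=0.480, apex=0.283, x_land=68.381, impact vy=-2.354
  bounce: vy ← 0.45·2.354 = 1.059
Arc 5: start y=0.000, vy=1.059 → t=0.216, apex=0.057, x_land=70.149, impact vy=-1.059
  bounce: vy ← 0.45·1.059 = 0.477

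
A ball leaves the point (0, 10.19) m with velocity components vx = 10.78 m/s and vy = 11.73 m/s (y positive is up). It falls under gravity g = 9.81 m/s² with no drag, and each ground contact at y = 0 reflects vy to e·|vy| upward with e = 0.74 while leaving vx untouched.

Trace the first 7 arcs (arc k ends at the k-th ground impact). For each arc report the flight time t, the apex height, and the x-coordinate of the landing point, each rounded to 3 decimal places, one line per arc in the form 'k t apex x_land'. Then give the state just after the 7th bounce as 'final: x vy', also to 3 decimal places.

1 3.068 17.203 33.078
2 2.772 9.420 62.957
3 2.051 5.159 85.067
4 1.518 2.825 101.429
5 1.123 1.547 113.536
6 0.831 0.847 122.496
7 0.615 0.464 129.126
final: 129.126 2.232

Arc 1: start y=10.190, vy=11.730 → t=3.068, apex=17.203, x_land=33.078, impact vy=-18.372
  bounce: vy ← 0.74·18.372 = 13.595
Arc 2: start y=0.000, vy=13.595 → t=2.772, apex=9.420, x_land=62.957, impact vy=-13.595
  bounce: vy ← 0.74·13.595 = 10.060
Arc 3: start y=0.000, vy=10.060 → t=2.051, apex=5.159, x_land=85.067, impact vy=-10.060
  bounce: vy ← 0.74·10.060 = 7.445
Arc 4: start y=0.000, vy=7.445 → t=1.518, apex=2.825, x_land=101.429, impact vy=-7.445
  bounce: vy ← 0.74·7.445 = 5.509
Arc 5: start y=0.000, vy=5.509 → t=1.123, apex=1.547, x_land=113.536, impact vy=-5.509
  bounce: vy ← 0.74·5.509 = 4.077
Arc 6: start y=0.000, vy=4.077 → t=0.831, apex=0.847, x_land=122.496, impact vy=-4.077
  bounce: vy ← 0.74·4.077 = 3.017
Arc 7: start y=0.000, vy=3.017 → t=0.615, apex=0.464, x_land=129.126, impact vy=-3.017
  bounce: vy ← 0.74·3.017 = 2.232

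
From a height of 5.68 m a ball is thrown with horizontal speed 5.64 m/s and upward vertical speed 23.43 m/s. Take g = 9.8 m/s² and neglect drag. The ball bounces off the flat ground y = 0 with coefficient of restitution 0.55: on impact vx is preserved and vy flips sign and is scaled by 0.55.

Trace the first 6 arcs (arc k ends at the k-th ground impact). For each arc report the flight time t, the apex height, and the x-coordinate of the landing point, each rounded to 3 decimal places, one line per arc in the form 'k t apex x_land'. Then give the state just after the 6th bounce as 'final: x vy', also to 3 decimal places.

1 5.013 33.688 28.273
2 2.884 10.191 44.540
3 1.586 3.083 53.487
4 0.872 0.933 58.408
5 0.480 0.282 61.114
6 0.264 0.085 62.603
final: 62.603 0.711

Arc 1: start y=5.680, vy=23.430 → t=5.013, apex=33.688, x_land=28.273, impact vy=-25.696
  bounce: vy ← 0.55·25.696 = 14.133
Arc 2: start y=0.000, vy=14.133 → t=2.884, apex=10.191, x_land=44.540, impact vy=-14.133
  bounce: vy ← 0.55·14.133 = 7.773
Arc 3: start y=0.000, vy=7.773 → t=1.586, apex=3.083, x_land=53.487, impact vy=-7.773
  bounce: vy ← 0.55·7.773 = 4.275
Arc 4: start y=0.000, vy=4.275 → t=0.872, apex=0.933, x_land=58.408, impact vy=-4.275
  bounce: vy ← 0.55·4.275 = 2.351
Arc 5: start y=0.000, vy=2.351 → t=0.480, apex=0.282, x_land=61.114, impact vy=-2.351
  bounce: vy ← 0.55·2.351 = 1.293
Arc 6: start y=0.000, vy=1.293 → t=0.264, apex=0.085, x_land=62.603, impact vy=-1.293
  bounce: vy ← 0.55·1.293 = 0.711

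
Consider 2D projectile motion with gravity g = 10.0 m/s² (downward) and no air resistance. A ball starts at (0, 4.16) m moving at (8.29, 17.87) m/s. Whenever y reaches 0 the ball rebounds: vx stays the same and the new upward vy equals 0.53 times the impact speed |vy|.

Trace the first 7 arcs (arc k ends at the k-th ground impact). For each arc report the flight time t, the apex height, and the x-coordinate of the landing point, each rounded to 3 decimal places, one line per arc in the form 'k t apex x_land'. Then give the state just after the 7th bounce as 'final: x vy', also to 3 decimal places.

Arc 1: start y=4.160, vy=17.870 → t=3.793, apex=20.127, x_land=31.447, impact vy=-20.063
  bounce: vy ← 0.53·20.063 = 10.634
Arc 2: start y=0.000, vy=10.634 → t=2.127, apex=5.654, x_land=49.077, impact vy=-10.634
  bounce: vy ← 0.53·10.634 = 5.636
Arc 3: start y=0.000, vy=5.636 → t=1.127, apex=1.588, x_land=58.421, impact vy=-5.636
  bounce: vy ← 0.53·5.636 = 2.987
Arc 4: start y=0.000, vy=2.987 → t=0.597, apex=0.446, x_land=63.374, impact vy=-2.987
  bounce: vy ← 0.53·2.987 = 1.583
Arc 5: start y=0.000, vy=1.583 → t=0.317, apex=0.125, x_land=65.998, impact vy=-1.583
  bounce: vy ← 0.53·1.583 = 0.839
Arc 6: start y=0.000, vy=0.839 → t=0.168, apex=0.035, x_land=67.390, impact vy=-0.839
  bounce: vy ← 0.53·0.839 = 0.445
Arc 7: start y=0.000, vy=0.445 → t=0.089, apex=0.010, x_land=68.127, impact vy=-0.445
  bounce: vy ← 0.53·0.445 = 0.236

1 3.793 20.127 31.447
2 2.127 5.654 49.077
3 1.127 1.588 58.421
4 0.597 0.446 63.374
5 0.317 0.125 65.998
6 0.168 0.035 67.390
7 0.089 0.010 68.127
final: 68.127 0.236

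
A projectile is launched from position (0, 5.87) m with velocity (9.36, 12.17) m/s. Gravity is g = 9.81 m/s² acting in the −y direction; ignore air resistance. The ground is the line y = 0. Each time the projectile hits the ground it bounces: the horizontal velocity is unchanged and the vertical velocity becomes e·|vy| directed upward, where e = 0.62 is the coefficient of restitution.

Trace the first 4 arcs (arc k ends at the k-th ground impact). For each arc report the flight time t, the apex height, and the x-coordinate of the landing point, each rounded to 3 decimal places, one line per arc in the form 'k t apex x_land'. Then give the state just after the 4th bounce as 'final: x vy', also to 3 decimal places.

1 2.895 13.419 27.093
2 2.051 5.158 46.290
3 1.272 1.983 58.193
4 0.788 0.762 65.572
final: 65.572 2.398

Arc 1: start y=5.870, vy=12.170 → t=2.895, apex=13.419, x_land=27.093, impact vy=-16.226
  bounce: vy ← 0.62·16.226 = 10.060
Arc 2: start y=0.000, vy=10.060 → t=2.051, apex=5.158, x_land=46.290, impact vy=-10.060
  bounce: vy ← 0.62·10.060 = 6.237
Arc 3: start y=0.000, vy=6.237 → t=1.272, apex=1.983, x_land=58.193, impact vy=-6.237
  bounce: vy ← 0.62·6.237 = 3.867
Arc 4: start y=0.000, vy=3.867 → t=0.788, apex=0.762, x_land=65.572, impact vy=-3.867
  bounce: vy ← 0.62·3.867 = 2.398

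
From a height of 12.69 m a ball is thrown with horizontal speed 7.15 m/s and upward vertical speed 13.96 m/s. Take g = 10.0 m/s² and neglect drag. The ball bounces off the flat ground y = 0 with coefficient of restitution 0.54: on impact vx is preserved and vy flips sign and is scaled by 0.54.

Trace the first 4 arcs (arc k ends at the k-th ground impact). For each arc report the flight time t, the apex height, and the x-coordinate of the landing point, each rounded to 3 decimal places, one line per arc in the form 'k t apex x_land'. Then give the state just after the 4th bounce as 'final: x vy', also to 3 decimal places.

Arc 1: start y=12.690, vy=13.960 → t=3.514, apex=22.434, x_land=25.127, impact vy=-21.182
  bounce: vy ← 0.54·21.182 = 11.438
Arc 2: start y=0.000, vy=11.438 → t=2.288, apex=6.542, x_land=41.483, impact vy=-11.438
  bounce: vy ← 0.54·11.438 = 6.177
Arc 3: start y=0.000, vy=6.177 → t=1.235, apex=1.908, x_land=50.316, impact vy=-6.177
  bounce: vy ← 0.54·6.177 = 3.335
Arc 4: start y=0.000, vy=3.335 → t=0.667, apex=0.556, x_land=55.086, impact vy=-3.335
  bounce: vy ← 0.54·3.335 = 1.801

1 3.514 22.434 25.127
2 2.288 6.542 41.483
3 1.235 1.908 50.316
4 0.667 0.556 55.086
final: 55.086 1.801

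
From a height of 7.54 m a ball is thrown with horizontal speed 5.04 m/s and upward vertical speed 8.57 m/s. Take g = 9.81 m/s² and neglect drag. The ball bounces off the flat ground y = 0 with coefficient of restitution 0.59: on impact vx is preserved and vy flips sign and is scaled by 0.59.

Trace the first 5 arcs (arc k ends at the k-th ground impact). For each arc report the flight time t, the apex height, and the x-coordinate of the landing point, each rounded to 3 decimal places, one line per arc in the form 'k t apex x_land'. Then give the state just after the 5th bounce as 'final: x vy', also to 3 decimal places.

1 2.390 11.283 12.047
2 1.790 3.928 21.067
3 1.056 1.367 26.389
4 0.623 0.476 29.529
5 0.368 0.166 31.382
final: 31.382 1.064

Arc 1: start y=7.540, vy=8.570 → t=2.390, apex=11.283, x_land=12.047, impact vy=-14.879
  bounce: vy ← 0.59·14.879 = 8.779
Arc 2: start y=0.000, vy=8.779 → t=1.790, apex=3.928, x_land=21.067, impact vy=-8.779
  bounce: vy ← 0.59·8.779 = 5.179
Arc 3: start y=0.000, vy=5.179 → t=1.056, apex=1.367, x_land=26.389, impact vy=-5.179
  bounce: vy ← 0.59·5.179 = 3.056
Arc 4: start y=0.000, vy=3.056 → t=0.623, apex=0.476, x_land=29.529, impact vy=-3.056
  bounce: vy ← 0.59·3.056 = 1.803
Arc 5: start y=0.000, vy=1.803 → t=0.368, apex=0.166, x_land=31.382, impact vy=-1.803
  bounce: vy ← 0.59·1.803 = 1.064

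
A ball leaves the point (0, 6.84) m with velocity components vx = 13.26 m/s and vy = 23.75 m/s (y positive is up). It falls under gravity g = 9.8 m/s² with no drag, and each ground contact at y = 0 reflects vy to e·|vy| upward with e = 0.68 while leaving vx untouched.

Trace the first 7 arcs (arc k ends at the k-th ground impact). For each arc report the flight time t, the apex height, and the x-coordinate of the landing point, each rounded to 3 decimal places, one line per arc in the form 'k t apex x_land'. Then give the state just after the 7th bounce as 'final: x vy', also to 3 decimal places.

1 5.120 35.619 67.886
2 3.667 16.470 116.507
3 2.493 7.616 149.569
4 1.695 3.522 172.051
5 1.153 1.628 187.339
6 0.784 0.753 197.735
7 0.533 0.348 204.804
final: 204.804 1.776

Arc 1: start y=6.840, vy=23.750 → t=5.120, apex=35.619, x_land=67.886, impact vy=-26.422
  bounce: vy ← 0.68·26.422 = 17.967
Arc 2: start y=0.000, vy=17.967 → t=3.667, apex=16.470, x_land=116.507, impact vy=-17.967
  bounce: vy ← 0.68·17.967 = 12.218
Arc 3: start y=0.000, vy=12.218 → t=2.493, apex=7.616, x_land=149.569, impact vy=-12.218
  bounce: vy ← 0.68·12.218 = 8.308
Arc 4: start y=0.000, vy=8.308 → t=1.695, apex=3.522, x_land=172.051, impact vy=-8.308
  bounce: vy ← 0.68·8.308 = 5.649
Arc 5: start y=0.000, vy=5.649 → t=1.153, apex=1.628, x_land=187.339, impact vy=-5.649
  bounce: vy ← 0.68·5.649 = 3.842
Arc 6: start y=0.000, vy=3.842 → t=0.784, apex=0.753, x_land=197.735, impact vy=-3.842
  bounce: vy ← 0.68·3.842 = 2.612
Arc 7: start y=0.000, vy=2.612 → t=0.533, apex=0.348, x_land=204.804, impact vy=-2.612
  bounce: vy ← 0.68·2.612 = 1.776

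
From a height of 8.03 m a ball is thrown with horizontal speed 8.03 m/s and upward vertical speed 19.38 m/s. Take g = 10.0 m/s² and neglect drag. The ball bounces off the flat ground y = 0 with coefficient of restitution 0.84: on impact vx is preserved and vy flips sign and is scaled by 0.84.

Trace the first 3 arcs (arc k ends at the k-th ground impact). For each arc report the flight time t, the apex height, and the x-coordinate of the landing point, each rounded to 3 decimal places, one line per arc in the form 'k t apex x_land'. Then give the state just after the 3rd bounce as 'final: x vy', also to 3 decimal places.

1 4.254 26.809 34.156
2 3.890 18.917 65.394
3 3.268 13.348 91.634
final: 91.634 13.724

Arc 1: start y=8.030, vy=19.380 → t=4.254, apex=26.809, x_land=34.156, impact vy=-23.156
  bounce: vy ← 0.84·23.156 = 19.451
Arc 2: start y=0.000, vy=19.451 → t=3.890, apex=18.917, x_land=65.394, impact vy=-19.451
  bounce: vy ← 0.84·19.451 = 16.339
Arc 3: start y=0.000, vy=16.339 → t=3.268, apex=13.348, x_land=91.634, impact vy=-16.339
  bounce: vy ← 0.84·16.339 = 13.724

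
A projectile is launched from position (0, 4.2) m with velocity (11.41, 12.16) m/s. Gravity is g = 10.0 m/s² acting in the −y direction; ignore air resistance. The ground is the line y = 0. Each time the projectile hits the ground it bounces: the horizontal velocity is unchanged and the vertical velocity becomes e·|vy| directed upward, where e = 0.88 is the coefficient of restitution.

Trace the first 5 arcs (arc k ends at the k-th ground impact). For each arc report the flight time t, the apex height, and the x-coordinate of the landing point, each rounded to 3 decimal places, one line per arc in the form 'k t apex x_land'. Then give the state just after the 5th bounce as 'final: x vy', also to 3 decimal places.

Arc 1: start y=4.200, vy=12.160 → t=2.739, apex=11.593, x_land=31.249, impact vy=-15.227
  bounce: vy ← 0.88·15.227 = 13.400
Arc 2: start y=0.000, vy=13.400 → t=2.680, apex=8.978, x_land=61.827, impact vy=-13.400
  bounce: vy ← 0.88·13.400 = 11.792
Arc 3: start y=0.000, vy=11.792 → t=2.358, apex=6.952, x_land=88.736, impact vy=-11.792
  bounce: vy ← 0.88·11.792 = 10.377
Arc 4: start y=0.000, vy=10.377 → t=2.075, apex=5.384, x_land=112.416, impact vy=-10.377
  bounce: vy ← 0.88·10.377 = 9.132
Arc 5: start y=0.000, vy=9.132 → t=1.826, apex=4.169, x_land=133.255, impact vy=-9.132
  bounce: vy ← 0.88·9.132 = 8.036

1 2.739 11.593 31.249
2 2.680 8.978 61.827
3 2.358 6.952 88.736
4 2.075 5.384 112.416
5 1.826 4.169 133.255
final: 133.255 8.036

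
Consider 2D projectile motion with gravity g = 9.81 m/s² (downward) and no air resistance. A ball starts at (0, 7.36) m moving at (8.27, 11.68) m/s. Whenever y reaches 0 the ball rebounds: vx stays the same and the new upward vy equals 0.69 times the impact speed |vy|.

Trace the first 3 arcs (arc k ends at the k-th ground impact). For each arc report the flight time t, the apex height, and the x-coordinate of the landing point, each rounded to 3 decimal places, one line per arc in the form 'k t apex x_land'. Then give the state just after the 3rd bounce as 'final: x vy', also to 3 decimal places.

Arc 1: start y=7.360, vy=11.680 → t=2.899, apex=14.313, x_land=23.974, impact vy=-16.758
  bounce: vy ← 0.69·16.758 = 11.563
Arc 2: start y=0.000, vy=11.563 → t=2.357, apex=6.815, x_land=43.469, impact vy=-11.563
  bounce: vy ← 0.69·11.563 = 7.978
Arc 3: start y=0.000, vy=7.978 → t=1.627, apex=3.244, x_land=56.921, impact vy=-7.978
  bounce: vy ← 0.69·7.978 = 5.505

1 2.899 14.313 23.974
2 2.357 6.815 43.469
3 1.627 3.244 56.921
final: 56.921 5.505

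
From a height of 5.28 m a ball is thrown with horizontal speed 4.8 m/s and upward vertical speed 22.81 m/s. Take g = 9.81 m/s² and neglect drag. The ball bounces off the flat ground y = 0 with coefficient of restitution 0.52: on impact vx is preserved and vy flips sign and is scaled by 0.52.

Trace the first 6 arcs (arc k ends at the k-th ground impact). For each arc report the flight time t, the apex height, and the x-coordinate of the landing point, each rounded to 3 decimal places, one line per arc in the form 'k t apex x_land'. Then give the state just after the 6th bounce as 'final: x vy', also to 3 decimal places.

Arc 1: start y=5.280, vy=22.810 → t=4.871, apex=31.799, x_land=23.382, impact vy=-24.978
  bounce: vy ← 0.52·24.978 = 12.988
Arc 2: start y=0.000, vy=12.988 → t=2.648, apex=8.598, x_land=36.093, impact vy=-12.988
  bounce: vy ← 0.52·12.988 = 6.754
Arc 3: start y=0.000, vy=6.754 → t=1.377, apex=2.325, x_land=42.702, impact vy=-6.754
  bounce: vy ← 0.52·6.754 = 3.512
Arc 4: start y=0.000, vy=3.512 → t=0.716, apex=0.629, x_land=46.139, impact vy=-3.512
  bounce: vy ← 0.52·3.512 = 1.826
Arc 5: start y=0.000, vy=1.826 → t=0.372, apex=0.170, x_land=47.926, impact vy=-1.826
  bounce: vy ← 0.52·1.826 = 0.950
Arc 6: start y=0.000, vy=0.950 → t=0.194, apex=0.046, x_land=48.856, impact vy=-0.950
  bounce: vy ← 0.52·0.950 = 0.494

1 4.871 31.799 23.382
2 2.648 8.598 36.093
3 1.377 2.325 42.702
4 0.716 0.629 46.139
5 0.372 0.170 47.926
6 0.194 0.046 48.856
final: 48.856 0.494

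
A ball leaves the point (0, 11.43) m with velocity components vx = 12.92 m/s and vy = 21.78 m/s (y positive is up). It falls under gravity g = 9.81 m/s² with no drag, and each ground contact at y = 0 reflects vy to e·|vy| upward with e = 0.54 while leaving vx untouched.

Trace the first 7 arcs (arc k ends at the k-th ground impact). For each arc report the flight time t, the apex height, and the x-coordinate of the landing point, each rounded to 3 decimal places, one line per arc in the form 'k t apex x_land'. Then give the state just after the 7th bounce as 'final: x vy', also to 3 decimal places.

Arc 1: start y=11.430, vy=21.780 → t=4.915, apex=35.608, x_land=63.496, impact vy=-26.432
  bounce: vy ← 0.54·26.432 = 14.273
Arc 2: start y=0.000, vy=14.273 → t=2.910, apex=10.383, x_land=101.091, impact vy=-14.273
  bounce: vy ← 0.54·14.273 = 7.707
Arc 3: start y=0.000, vy=7.707 → t=1.571, apex=3.028, x_land=121.393, impact vy=-7.707
  bounce: vy ← 0.54·7.707 = 4.162
Arc 4: start y=0.000, vy=4.162 → t=0.849, apex=0.883, x_land=132.356, impact vy=-4.162
  bounce: vy ← 0.54·4.162 = 2.247
Arc 5: start y=0.000, vy=2.247 → t=0.458, apex=0.257, x_land=138.276, impact vy=-2.247
  bounce: vy ← 0.54·2.247 = 1.214
Arc 6: start y=0.000, vy=1.214 → t=0.247, apex=0.075, x_land=141.473, impact vy=-1.214
  bounce: vy ← 0.54·1.214 = 0.655
Arc 7: start y=0.000, vy=0.655 → t=0.134, apex=0.022, x_land=143.199, impact vy=-0.655
  bounce: vy ← 0.54·0.655 = 0.354

1 4.915 35.608 63.496
2 2.910 10.383 101.091
3 1.571 3.028 121.393
4 0.849 0.883 132.356
5 0.458 0.257 138.276
6 0.247 0.075 141.473
7 0.134 0.022 143.199
final: 143.199 0.354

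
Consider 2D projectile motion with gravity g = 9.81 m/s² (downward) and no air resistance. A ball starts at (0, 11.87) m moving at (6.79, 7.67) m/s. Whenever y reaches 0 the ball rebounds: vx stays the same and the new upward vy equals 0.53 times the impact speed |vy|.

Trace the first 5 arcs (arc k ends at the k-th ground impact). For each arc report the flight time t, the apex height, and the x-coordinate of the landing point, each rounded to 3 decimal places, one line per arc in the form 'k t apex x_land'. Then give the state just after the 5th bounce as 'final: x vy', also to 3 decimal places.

Arc 1: start y=11.870, vy=7.670 → t=2.523, apex=14.868, x_land=17.131, impact vy=-17.080
  bounce: vy ← 0.53·17.080 = 9.052
Arc 2: start y=0.000, vy=9.052 → t=1.846, apex=4.177, x_land=29.662, impact vy=-9.052
  bounce: vy ← 0.53·9.052 = 4.798
Arc 3: start y=0.000, vy=4.798 → t=0.978, apex=1.173, x_land=36.303, impact vy=-4.798
  bounce: vy ← 0.53·4.798 = 2.543
Arc 4: start y=0.000, vy=2.543 → t=0.518, apex=0.330, x_land=39.823, impact vy=-2.543
  bounce: vy ← 0.53·2.543 = 1.348
Arc 5: start y=0.000, vy=1.348 → t=0.275, apex=0.093, x_land=41.689, impact vy=-1.348
  bounce: vy ← 0.53·1.348 = 0.714

1 2.523 14.868 17.131
2 1.846 4.177 29.662
3 0.978 1.173 36.303
4 0.518 0.330 39.823
5 0.275 0.093 41.689
final: 41.689 0.714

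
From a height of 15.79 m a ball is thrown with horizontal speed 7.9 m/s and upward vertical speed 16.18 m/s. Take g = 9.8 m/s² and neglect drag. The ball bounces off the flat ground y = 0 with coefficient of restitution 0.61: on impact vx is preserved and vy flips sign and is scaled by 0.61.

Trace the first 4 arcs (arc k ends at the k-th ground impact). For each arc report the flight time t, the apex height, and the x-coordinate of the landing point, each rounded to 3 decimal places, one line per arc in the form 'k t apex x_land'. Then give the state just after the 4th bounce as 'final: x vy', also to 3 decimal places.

1 4.090 29.147 32.311
2 2.975 10.846 55.817
3 1.815 4.036 70.156
4 1.107 1.502 78.902
final: 78.902 3.309

Arc 1: start y=15.790, vy=16.180 → t=4.090, apex=29.147, x_land=32.311, impact vy=-23.901
  bounce: vy ← 0.61·23.901 = 14.580
Arc 2: start y=0.000, vy=14.580 → t=2.975, apex=10.846, x_land=55.817, impact vy=-14.580
  bounce: vy ← 0.61·14.580 = 8.894
Arc 3: start y=0.000, vy=8.894 → t=1.815, apex=4.036, x_land=70.156, impact vy=-8.894
  bounce: vy ← 0.61·8.894 = 5.425
Arc 4: start y=0.000, vy=5.425 → t=1.107, apex=1.502, x_land=78.902, impact vy=-5.425
  bounce: vy ← 0.61·5.425 = 3.309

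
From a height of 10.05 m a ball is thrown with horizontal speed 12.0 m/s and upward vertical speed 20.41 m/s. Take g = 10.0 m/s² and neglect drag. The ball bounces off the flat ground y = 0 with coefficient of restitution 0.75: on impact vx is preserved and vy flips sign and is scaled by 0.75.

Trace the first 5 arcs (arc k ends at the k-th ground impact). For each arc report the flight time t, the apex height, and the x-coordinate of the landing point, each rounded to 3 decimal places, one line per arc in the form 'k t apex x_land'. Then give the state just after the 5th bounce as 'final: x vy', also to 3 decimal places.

1 4.526 30.878 54.313
2 3.728 17.369 99.045
3 2.796 9.770 132.593
4 2.097 5.496 157.755
5 1.573 3.091 176.626
final: 176.626 5.897

Arc 1: start y=10.050, vy=20.410 → t=4.526, apex=30.878, x_land=54.313, impact vy=-24.851
  bounce: vy ← 0.75·24.851 = 18.638
Arc 2: start y=0.000, vy=18.638 → t=3.728, apex=17.369, x_land=99.045, impact vy=-18.638
  bounce: vy ← 0.75·18.638 = 13.979
Arc 3: start y=0.000, vy=13.979 → t=2.796, apex=9.770, x_land=132.593, impact vy=-13.979
  bounce: vy ← 0.75·13.979 = 10.484
Arc 4: start y=0.000, vy=10.484 → t=2.097, apex=5.496, x_land=157.755, impact vy=-10.484
  bounce: vy ← 0.75·10.484 = 7.863
Arc 5: start y=0.000, vy=7.863 → t=1.573, apex=3.091, x_land=176.626, impact vy=-7.863
  bounce: vy ← 0.75·7.863 = 5.897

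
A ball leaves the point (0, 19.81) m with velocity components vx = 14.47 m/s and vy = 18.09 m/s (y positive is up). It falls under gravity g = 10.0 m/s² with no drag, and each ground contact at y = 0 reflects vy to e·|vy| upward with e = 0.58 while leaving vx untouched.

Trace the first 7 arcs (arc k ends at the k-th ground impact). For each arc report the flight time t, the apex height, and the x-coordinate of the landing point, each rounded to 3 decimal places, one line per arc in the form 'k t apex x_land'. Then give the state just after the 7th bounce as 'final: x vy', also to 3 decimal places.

1 4.499 36.172 65.096
2 3.120 12.168 110.243
3 1.810 4.093 136.429
4 1.050 1.377 151.616
5 0.609 0.463 160.425
6 0.353 0.156 165.534
7 0.205 0.052 168.497
final: 168.497 0.594

Arc 1: start y=19.810, vy=18.090 → t=4.499, apex=36.172, x_land=65.096, impact vy=-26.897
  bounce: vy ← 0.58·26.897 = 15.600
Arc 2: start y=0.000, vy=15.600 → t=3.120, apex=12.168, x_land=110.243, impact vy=-15.600
  bounce: vy ← 0.58·15.600 = 9.048
Arc 3: start y=0.000, vy=9.048 → t=1.810, apex=4.093, x_land=136.429, impact vy=-9.048
  bounce: vy ← 0.58·9.048 = 5.248
Arc 4: start y=0.000, vy=5.248 → t=1.050, apex=1.377, x_land=151.616, impact vy=-5.248
  bounce: vy ← 0.58·5.248 = 3.044
Arc 5: start y=0.000, vy=3.044 → t=0.609, apex=0.463, x_land=160.425, impact vy=-3.044
  bounce: vy ← 0.58·3.044 = 1.765
Arc 6: start y=0.000, vy=1.765 → t=0.353, apex=0.156, x_land=165.534, impact vy=-1.765
  bounce: vy ← 0.58·1.765 = 1.024
Arc 7: start y=0.000, vy=1.024 → t=0.205, apex=0.052, x_land=168.497, impact vy=-1.024
  bounce: vy ← 0.58·1.024 = 0.594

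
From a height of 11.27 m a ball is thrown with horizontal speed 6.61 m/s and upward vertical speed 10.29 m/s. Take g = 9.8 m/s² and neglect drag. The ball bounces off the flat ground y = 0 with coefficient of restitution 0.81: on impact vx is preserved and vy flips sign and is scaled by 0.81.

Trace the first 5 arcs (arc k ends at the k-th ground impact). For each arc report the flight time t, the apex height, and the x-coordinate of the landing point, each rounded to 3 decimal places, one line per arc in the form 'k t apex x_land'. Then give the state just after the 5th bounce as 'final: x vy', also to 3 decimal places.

1 2.895 16.672 19.133
2 2.988 10.939 38.885
3 2.420 7.177 54.885
4 1.961 4.709 67.844
5 1.588 3.089 78.341
final: 78.341 6.303

Arc 1: start y=11.270, vy=10.290 → t=2.895, apex=16.672, x_land=19.133, impact vy=-18.077
  bounce: vy ← 0.81·18.077 = 14.642
Arc 2: start y=0.000, vy=14.642 → t=2.988, apex=10.939, x_land=38.885, impact vy=-14.642
  bounce: vy ← 0.81·14.642 = 11.860
Arc 3: start y=0.000, vy=11.860 → t=2.420, apex=7.177, x_land=54.885, impact vy=-11.860
  bounce: vy ← 0.81·11.860 = 9.607
Arc 4: start y=0.000, vy=9.607 → t=1.961, apex=4.709, x_land=67.844, impact vy=-9.607
  bounce: vy ← 0.81·9.607 = 7.782
Arc 5: start y=0.000, vy=7.782 → t=1.588, apex=3.089, x_land=78.341, impact vy=-7.782
  bounce: vy ← 0.81·7.782 = 6.303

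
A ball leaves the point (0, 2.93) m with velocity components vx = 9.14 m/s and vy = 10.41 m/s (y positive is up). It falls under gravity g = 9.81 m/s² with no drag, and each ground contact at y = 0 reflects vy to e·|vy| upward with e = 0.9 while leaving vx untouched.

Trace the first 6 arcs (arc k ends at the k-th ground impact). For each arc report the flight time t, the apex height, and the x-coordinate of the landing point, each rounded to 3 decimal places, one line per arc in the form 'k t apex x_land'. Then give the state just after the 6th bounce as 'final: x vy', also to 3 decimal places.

Arc 1: start y=2.930, vy=10.410 → t=2.374, apex=8.453, x_land=21.698, impact vy=-12.878
  bounce: vy ← 0.9·12.878 = 11.591
Arc 2: start y=0.000, vy=11.591 → t=2.363, apex=6.847, x_land=43.296, impact vy=-11.591
  bounce: vy ← 0.9·11.591 = 10.432
Arc 3: start y=0.000, vy=10.432 → t=2.127, apex=5.546, x_land=62.734, impact vy=-10.432
  bounce: vy ← 0.9·10.432 = 9.388
Arc 4: start y=0.000, vy=9.388 → t=1.914, apex=4.492, x_land=80.228, impact vy=-9.388
  bounce: vy ← 0.9·9.388 = 8.450
Arc 5: start y=0.000, vy=8.450 → t=1.723, apex=3.639, x_land=95.973, impact vy=-8.450
  bounce: vy ← 0.9·8.450 = 7.605
Arc 6: start y=0.000, vy=7.605 → t=1.550, apex=2.948, x_land=110.144, impact vy=-7.605
  bounce: vy ← 0.9·7.605 = 6.844

1 2.374 8.453 21.698
2 2.363 6.847 43.296
3 2.127 5.546 62.734
4 1.914 4.492 80.228
5 1.723 3.639 95.973
6 1.550 2.948 110.144
final: 110.144 6.844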